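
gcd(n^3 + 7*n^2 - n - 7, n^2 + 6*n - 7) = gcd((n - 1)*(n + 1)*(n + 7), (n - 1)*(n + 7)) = n^2 + 6*n - 7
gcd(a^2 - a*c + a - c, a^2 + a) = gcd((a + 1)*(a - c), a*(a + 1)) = a + 1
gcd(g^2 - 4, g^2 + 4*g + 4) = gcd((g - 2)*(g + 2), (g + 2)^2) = g + 2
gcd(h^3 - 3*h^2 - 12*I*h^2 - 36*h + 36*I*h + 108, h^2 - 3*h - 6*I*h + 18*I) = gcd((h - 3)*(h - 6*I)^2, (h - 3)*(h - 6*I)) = h^2 + h*(-3 - 6*I) + 18*I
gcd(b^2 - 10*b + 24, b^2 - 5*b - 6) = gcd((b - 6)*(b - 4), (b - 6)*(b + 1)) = b - 6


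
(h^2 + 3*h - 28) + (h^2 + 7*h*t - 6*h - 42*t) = 2*h^2 + 7*h*t - 3*h - 42*t - 28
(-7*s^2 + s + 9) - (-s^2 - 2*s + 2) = -6*s^2 + 3*s + 7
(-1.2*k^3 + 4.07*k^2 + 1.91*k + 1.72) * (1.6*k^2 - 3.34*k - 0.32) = -1.92*k^5 + 10.52*k^4 - 10.1538*k^3 - 4.9298*k^2 - 6.356*k - 0.5504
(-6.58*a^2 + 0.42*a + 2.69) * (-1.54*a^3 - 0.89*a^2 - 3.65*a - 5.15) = 10.1332*a^5 + 5.2094*a^4 + 19.5006*a^3 + 29.9599*a^2 - 11.9815*a - 13.8535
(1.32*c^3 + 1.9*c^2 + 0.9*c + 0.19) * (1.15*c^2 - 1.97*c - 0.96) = 1.518*c^5 - 0.4154*c^4 - 3.9752*c^3 - 3.3785*c^2 - 1.2383*c - 0.1824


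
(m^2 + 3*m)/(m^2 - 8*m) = (m + 3)/(m - 8)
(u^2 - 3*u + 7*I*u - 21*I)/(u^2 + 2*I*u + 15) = (u^2 + u*(-3 + 7*I) - 21*I)/(u^2 + 2*I*u + 15)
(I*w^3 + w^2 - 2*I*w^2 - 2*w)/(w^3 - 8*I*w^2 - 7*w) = I*(w - 2)/(w - 7*I)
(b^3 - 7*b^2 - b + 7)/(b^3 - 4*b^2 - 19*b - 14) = (b - 1)/(b + 2)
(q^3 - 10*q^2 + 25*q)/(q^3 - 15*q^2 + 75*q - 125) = q/(q - 5)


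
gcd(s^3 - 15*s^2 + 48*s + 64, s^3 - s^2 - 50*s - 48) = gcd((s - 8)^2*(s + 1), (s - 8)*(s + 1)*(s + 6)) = s^2 - 7*s - 8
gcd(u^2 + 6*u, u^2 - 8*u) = u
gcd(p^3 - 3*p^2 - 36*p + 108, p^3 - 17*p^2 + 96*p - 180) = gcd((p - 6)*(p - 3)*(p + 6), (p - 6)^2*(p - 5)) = p - 6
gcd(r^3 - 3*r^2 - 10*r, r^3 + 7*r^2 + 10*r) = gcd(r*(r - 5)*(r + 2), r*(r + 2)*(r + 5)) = r^2 + 2*r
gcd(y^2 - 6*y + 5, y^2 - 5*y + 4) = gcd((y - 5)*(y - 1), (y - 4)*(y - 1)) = y - 1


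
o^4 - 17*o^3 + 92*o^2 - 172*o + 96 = (o - 8)*(o - 6)*(o - 2)*(o - 1)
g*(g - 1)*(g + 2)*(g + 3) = g^4 + 4*g^3 + g^2 - 6*g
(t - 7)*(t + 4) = t^2 - 3*t - 28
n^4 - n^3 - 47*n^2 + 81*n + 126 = (n - 6)*(n - 3)*(n + 1)*(n + 7)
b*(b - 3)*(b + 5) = b^3 + 2*b^2 - 15*b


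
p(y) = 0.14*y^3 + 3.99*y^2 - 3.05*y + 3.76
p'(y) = 0.42*y^2 + 7.98*y - 3.05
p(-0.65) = 7.39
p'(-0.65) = -8.06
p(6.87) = 216.52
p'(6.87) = 71.60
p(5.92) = 154.59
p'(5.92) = 58.91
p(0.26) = 3.24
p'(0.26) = -0.95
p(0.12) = 3.45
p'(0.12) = -2.09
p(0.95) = 4.58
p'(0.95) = 4.91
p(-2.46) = 33.32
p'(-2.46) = -20.14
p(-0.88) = 9.44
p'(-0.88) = -9.75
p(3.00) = 34.30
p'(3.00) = 24.67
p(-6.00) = 135.46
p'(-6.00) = -35.81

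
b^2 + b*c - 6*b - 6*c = (b - 6)*(b + c)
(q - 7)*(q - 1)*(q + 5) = q^3 - 3*q^2 - 33*q + 35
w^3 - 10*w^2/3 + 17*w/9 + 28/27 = (w - 7/3)*(w - 4/3)*(w + 1/3)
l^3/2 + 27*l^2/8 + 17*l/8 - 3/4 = (l/2 + 1/2)*(l - 1/4)*(l + 6)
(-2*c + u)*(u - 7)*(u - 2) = -2*c*u^2 + 18*c*u - 28*c + u^3 - 9*u^2 + 14*u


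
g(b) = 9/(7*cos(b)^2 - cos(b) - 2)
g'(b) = 9*(14*sin(b)*cos(b) - sin(b))/(7*cos(b)^2 - cos(b) - 2)^2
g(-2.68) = 2.00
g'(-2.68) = 2.67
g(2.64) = 2.11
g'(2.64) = -3.17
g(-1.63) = -4.70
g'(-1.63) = 4.47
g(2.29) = 5.30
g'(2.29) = -24.04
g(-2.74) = 1.86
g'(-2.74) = 2.08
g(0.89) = 62.63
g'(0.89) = 2645.53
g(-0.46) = 3.30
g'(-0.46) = -6.22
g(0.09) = 2.28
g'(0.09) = 0.67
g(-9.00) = 1.91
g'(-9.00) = 2.29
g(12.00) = 4.20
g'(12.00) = -11.40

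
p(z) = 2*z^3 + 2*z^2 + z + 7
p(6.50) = 647.25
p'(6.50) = 280.50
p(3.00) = 82.00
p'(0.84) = 8.59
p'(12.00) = 913.00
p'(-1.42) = 7.42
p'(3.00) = 67.00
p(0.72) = 9.50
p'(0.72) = 6.99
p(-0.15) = 6.89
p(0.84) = 10.44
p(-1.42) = 3.89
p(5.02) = 315.43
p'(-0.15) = 0.54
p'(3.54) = 90.35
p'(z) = 6*z^2 + 4*z + 1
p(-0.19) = 6.87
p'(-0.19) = 0.46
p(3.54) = 124.33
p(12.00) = 3763.00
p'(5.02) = 172.28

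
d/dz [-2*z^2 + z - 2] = 1 - 4*z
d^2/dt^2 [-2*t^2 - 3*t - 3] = -4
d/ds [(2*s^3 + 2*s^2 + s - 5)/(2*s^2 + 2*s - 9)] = (4*s^4 + 8*s^3 - 52*s^2 - 16*s + 1)/(4*s^4 + 8*s^3 - 32*s^2 - 36*s + 81)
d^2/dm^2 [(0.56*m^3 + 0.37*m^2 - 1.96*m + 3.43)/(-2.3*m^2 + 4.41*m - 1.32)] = (1.4210854715202e-14*m^4 - 5.150572*m^3 - 82.569048*m^2 + 167.185116*m - 91.057278)/(12.167*m^6 - 69.9867*m^5 + 155.14029*m^4 - 166.098681*m^3 + 89.037036*m^2 - 23.051952*m + 2.299968)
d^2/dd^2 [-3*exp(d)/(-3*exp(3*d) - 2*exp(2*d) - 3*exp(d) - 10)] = (108*exp(6*d) + 54*exp(5*d) - 96*exp(4*d) - 1188*exp(3*d) - 360*exp(2*d) - 90*exp(d) + 300)*exp(d)/(27*exp(9*d) + 54*exp(8*d) + 117*exp(7*d) + 386*exp(6*d) + 477*exp(5*d) + 714*exp(4*d) + 1287*exp(3*d) + 870*exp(2*d) + 900*exp(d) + 1000)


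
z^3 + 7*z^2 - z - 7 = (z - 1)*(z + 1)*(z + 7)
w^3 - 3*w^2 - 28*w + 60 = (w - 6)*(w - 2)*(w + 5)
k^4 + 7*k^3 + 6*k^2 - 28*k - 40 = (k - 2)*(k + 2)^2*(k + 5)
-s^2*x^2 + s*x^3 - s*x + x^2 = x*(-s + x)*(s*x + 1)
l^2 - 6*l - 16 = (l - 8)*(l + 2)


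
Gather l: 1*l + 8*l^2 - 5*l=8*l^2 - 4*l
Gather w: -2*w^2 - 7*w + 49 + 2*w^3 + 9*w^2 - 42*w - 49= 2*w^3 + 7*w^2 - 49*w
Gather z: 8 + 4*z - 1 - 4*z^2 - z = -4*z^2 + 3*z + 7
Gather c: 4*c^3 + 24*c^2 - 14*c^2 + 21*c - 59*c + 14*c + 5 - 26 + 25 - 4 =4*c^3 + 10*c^2 - 24*c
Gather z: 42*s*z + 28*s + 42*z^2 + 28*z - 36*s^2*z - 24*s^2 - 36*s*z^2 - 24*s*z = -24*s^2 + 28*s + z^2*(42 - 36*s) + z*(-36*s^2 + 18*s + 28)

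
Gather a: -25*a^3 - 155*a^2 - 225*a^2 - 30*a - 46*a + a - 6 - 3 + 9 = -25*a^3 - 380*a^2 - 75*a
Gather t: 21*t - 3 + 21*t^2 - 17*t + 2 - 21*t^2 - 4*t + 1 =0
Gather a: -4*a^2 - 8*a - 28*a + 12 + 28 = -4*a^2 - 36*a + 40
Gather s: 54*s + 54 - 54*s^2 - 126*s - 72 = -54*s^2 - 72*s - 18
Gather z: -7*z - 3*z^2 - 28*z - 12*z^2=-15*z^2 - 35*z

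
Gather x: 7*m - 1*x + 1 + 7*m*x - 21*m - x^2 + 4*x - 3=-14*m - x^2 + x*(7*m + 3) - 2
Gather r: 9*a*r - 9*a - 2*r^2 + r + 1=-9*a - 2*r^2 + r*(9*a + 1) + 1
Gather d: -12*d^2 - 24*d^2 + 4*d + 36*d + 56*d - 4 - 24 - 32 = -36*d^2 + 96*d - 60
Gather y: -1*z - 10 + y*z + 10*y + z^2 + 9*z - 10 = y*(z + 10) + z^2 + 8*z - 20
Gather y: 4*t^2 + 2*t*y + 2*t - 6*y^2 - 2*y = 4*t^2 + 2*t - 6*y^2 + y*(2*t - 2)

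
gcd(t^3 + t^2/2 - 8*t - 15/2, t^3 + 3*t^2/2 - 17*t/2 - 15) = t^2 - t/2 - 15/2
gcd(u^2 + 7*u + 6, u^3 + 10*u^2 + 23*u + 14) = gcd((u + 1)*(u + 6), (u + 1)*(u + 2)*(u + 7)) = u + 1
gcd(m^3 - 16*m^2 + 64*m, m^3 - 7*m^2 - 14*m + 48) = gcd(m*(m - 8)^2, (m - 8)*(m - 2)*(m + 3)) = m - 8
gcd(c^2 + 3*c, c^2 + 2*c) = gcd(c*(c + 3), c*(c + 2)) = c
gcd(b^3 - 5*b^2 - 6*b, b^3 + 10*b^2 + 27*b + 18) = b + 1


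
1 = 1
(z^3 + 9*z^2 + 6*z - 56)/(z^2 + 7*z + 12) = (z^2 + 5*z - 14)/(z + 3)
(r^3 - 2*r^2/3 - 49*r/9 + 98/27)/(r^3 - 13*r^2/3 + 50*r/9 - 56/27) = (3*r + 7)/(3*r - 4)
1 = 1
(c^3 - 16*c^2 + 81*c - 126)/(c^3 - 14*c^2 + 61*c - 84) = (c - 6)/(c - 4)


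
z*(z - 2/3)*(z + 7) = z^3 + 19*z^2/3 - 14*z/3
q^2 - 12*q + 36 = (q - 6)^2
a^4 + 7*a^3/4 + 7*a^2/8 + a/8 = a*(a + 1/4)*(a + 1/2)*(a + 1)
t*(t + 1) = t^2 + t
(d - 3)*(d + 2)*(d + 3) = d^3 + 2*d^2 - 9*d - 18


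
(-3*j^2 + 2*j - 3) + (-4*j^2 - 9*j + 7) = -7*j^2 - 7*j + 4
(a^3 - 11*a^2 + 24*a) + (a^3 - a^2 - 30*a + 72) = 2*a^3 - 12*a^2 - 6*a + 72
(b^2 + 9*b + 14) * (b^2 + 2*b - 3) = b^4 + 11*b^3 + 29*b^2 + b - 42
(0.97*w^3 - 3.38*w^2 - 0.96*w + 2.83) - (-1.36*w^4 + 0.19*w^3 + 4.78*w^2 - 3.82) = 1.36*w^4 + 0.78*w^3 - 8.16*w^2 - 0.96*w + 6.65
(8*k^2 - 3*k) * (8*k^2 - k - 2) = 64*k^4 - 32*k^3 - 13*k^2 + 6*k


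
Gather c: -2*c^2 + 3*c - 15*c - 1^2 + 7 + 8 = -2*c^2 - 12*c + 14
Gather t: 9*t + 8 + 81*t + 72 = 90*t + 80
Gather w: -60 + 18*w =18*w - 60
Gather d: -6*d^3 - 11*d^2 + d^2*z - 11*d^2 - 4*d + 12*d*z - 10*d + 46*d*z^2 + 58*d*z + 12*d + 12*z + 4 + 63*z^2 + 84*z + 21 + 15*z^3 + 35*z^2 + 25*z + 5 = -6*d^3 + d^2*(z - 22) + d*(46*z^2 + 70*z - 2) + 15*z^3 + 98*z^2 + 121*z + 30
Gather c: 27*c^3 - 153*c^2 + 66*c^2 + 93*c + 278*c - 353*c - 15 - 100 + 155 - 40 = 27*c^3 - 87*c^2 + 18*c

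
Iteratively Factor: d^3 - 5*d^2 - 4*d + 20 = (d + 2)*(d^2 - 7*d + 10) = (d - 5)*(d + 2)*(d - 2)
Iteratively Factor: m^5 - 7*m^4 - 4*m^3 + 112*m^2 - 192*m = (m - 3)*(m^4 - 4*m^3 - 16*m^2 + 64*m) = (m - 3)*(m + 4)*(m^3 - 8*m^2 + 16*m) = (m - 4)*(m - 3)*(m + 4)*(m^2 - 4*m) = (m - 4)^2*(m - 3)*(m + 4)*(m)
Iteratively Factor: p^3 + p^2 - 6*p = (p - 2)*(p^2 + 3*p) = (p - 2)*(p + 3)*(p)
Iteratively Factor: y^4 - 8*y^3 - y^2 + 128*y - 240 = (y - 4)*(y^3 - 4*y^2 - 17*y + 60) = (y - 5)*(y - 4)*(y^2 + y - 12) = (y - 5)*(y - 4)*(y + 4)*(y - 3)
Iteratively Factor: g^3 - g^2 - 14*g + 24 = (g - 2)*(g^2 + g - 12) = (g - 3)*(g - 2)*(g + 4)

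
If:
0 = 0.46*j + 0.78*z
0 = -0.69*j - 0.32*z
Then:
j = 0.00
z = 0.00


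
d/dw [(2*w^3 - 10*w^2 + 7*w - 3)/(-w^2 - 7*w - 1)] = (-2*w^4 - 28*w^3 + 71*w^2 + 14*w - 28)/(w^4 + 14*w^3 + 51*w^2 + 14*w + 1)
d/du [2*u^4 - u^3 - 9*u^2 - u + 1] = 8*u^3 - 3*u^2 - 18*u - 1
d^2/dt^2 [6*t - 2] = 0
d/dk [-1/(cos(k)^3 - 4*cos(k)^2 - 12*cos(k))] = (-3*sin(k) + 12*sin(k)/cos(k)^2 + 8*tan(k))/(sin(k)^2 + 4*cos(k) + 11)^2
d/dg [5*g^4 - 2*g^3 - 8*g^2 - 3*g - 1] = 20*g^3 - 6*g^2 - 16*g - 3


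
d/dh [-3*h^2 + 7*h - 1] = 7 - 6*h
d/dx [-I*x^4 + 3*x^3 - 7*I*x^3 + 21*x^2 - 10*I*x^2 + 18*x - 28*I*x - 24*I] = -4*I*x^3 + x^2*(9 - 21*I) + x*(42 - 20*I) + 18 - 28*I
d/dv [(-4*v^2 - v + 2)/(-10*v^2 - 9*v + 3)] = (26*v^2 + 16*v + 15)/(100*v^4 + 180*v^3 + 21*v^2 - 54*v + 9)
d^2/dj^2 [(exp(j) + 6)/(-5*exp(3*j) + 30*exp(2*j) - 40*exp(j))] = 4*(-exp(5*j) - 9*exp(4*j) + 98*exp(3*j) - 252*exp(2*j) + 216*exp(j) - 96)*exp(-j)/(5*(exp(6*j) - 18*exp(5*j) + 132*exp(4*j) - 504*exp(3*j) + 1056*exp(2*j) - 1152*exp(j) + 512))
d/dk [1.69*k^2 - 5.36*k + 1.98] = 3.38*k - 5.36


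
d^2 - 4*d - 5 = (d - 5)*(d + 1)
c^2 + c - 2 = (c - 1)*(c + 2)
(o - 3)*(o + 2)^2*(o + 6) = o^4 + 7*o^3 - 2*o^2 - 60*o - 72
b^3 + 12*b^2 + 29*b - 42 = (b - 1)*(b + 6)*(b + 7)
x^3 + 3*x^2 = x^2*(x + 3)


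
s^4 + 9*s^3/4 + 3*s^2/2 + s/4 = s*(s + 1/4)*(s + 1)^2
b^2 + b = b*(b + 1)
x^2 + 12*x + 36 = (x + 6)^2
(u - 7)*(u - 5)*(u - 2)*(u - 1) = u^4 - 15*u^3 + 73*u^2 - 129*u + 70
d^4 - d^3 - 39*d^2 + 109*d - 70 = (d - 5)*(d - 2)*(d - 1)*(d + 7)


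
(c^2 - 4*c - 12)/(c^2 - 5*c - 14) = (c - 6)/(c - 7)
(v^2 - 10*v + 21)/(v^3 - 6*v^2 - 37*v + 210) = (v - 3)/(v^2 + v - 30)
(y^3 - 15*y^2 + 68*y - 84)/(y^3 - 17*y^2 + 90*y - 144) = (y^2 - 9*y + 14)/(y^2 - 11*y + 24)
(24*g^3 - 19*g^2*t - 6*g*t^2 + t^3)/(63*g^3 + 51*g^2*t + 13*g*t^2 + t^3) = (8*g^2 - 9*g*t + t^2)/(21*g^2 + 10*g*t + t^2)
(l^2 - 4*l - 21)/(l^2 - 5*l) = (l^2 - 4*l - 21)/(l*(l - 5))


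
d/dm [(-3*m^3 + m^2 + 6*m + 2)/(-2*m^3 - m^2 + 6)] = (5*m^4 + 24*m^3 - 36*m^2 + 16*m + 36)/(4*m^6 + 4*m^5 + m^4 - 24*m^3 - 12*m^2 + 36)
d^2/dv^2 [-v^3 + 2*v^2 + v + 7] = 4 - 6*v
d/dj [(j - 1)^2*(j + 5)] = 3*(j - 1)*(j + 3)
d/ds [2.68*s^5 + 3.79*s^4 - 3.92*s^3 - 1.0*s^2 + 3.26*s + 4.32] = 13.4*s^4 + 15.16*s^3 - 11.76*s^2 - 2.0*s + 3.26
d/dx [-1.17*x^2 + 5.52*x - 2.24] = 5.52 - 2.34*x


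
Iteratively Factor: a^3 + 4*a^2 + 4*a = (a + 2)*(a^2 + 2*a) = a*(a + 2)*(a + 2)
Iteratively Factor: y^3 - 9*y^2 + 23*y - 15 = (y - 3)*(y^2 - 6*y + 5) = (y - 3)*(y - 1)*(y - 5)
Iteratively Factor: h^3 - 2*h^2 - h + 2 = (h - 1)*(h^2 - h - 2) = (h - 1)*(h + 1)*(h - 2)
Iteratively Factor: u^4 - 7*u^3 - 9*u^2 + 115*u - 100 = (u + 4)*(u^3 - 11*u^2 + 35*u - 25) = (u - 1)*(u + 4)*(u^2 - 10*u + 25) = (u - 5)*(u - 1)*(u + 4)*(u - 5)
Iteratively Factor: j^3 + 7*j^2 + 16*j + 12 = (j + 2)*(j^2 + 5*j + 6) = (j + 2)*(j + 3)*(j + 2)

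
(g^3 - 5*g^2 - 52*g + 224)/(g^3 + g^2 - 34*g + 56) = (g - 8)/(g - 2)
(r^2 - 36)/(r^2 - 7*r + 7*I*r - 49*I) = (r^2 - 36)/(r^2 + 7*r*(-1 + I) - 49*I)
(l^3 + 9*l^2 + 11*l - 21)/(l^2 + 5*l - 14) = (l^2 + 2*l - 3)/(l - 2)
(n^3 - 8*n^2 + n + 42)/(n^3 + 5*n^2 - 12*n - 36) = (n - 7)/(n + 6)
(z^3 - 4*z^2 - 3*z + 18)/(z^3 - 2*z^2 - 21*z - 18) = (-z^3 + 4*z^2 + 3*z - 18)/(-z^3 + 2*z^2 + 21*z + 18)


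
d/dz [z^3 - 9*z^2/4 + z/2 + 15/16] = 3*z^2 - 9*z/2 + 1/2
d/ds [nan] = 0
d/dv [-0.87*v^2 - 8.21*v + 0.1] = -1.74*v - 8.21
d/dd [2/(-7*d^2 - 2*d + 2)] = 4*(7*d + 1)/(7*d^2 + 2*d - 2)^2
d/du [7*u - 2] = 7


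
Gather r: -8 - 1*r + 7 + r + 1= 0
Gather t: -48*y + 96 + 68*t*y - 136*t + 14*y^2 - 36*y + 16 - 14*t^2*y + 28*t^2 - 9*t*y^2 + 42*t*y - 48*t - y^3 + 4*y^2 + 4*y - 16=t^2*(28 - 14*y) + t*(-9*y^2 + 110*y - 184) - y^3 + 18*y^2 - 80*y + 96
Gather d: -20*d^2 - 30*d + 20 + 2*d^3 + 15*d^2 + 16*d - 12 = 2*d^3 - 5*d^2 - 14*d + 8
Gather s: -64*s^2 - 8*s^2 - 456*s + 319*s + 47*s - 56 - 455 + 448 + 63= -72*s^2 - 90*s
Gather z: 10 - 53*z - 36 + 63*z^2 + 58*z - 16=63*z^2 + 5*z - 42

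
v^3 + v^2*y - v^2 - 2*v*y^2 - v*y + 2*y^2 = (v - 1)*(v - y)*(v + 2*y)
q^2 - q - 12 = (q - 4)*(q + 3)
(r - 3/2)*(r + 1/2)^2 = r^3 - r^2/2 - 5*r/4 - 3/8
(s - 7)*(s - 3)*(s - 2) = s^3 - 12*s^2 + 41*s - 42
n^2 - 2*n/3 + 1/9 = (n - 1/3)^2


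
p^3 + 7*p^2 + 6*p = p*(p + 1)*(p + 6)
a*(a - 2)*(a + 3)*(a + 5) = a^4 + 6*a^3 - a^2 - 30*a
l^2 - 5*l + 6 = (l - 3)*(l - 2)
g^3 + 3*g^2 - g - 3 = (g - 1)*(g + 1)*(g + 3)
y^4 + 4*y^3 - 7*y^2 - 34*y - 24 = (y - 3)*(y + 1)*(y + 2)*(y + 4)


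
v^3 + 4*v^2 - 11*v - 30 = (v - 3)*(v + 2)*(v + 5)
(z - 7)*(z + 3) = z^2 - 4*z - 21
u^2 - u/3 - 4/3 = (u - 4/3)*(u + 1)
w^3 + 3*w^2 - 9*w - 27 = (w - 3)*(w + 3)^2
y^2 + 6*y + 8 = (y + 2)*(y + 4)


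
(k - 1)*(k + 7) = k^2 + 6*k - 7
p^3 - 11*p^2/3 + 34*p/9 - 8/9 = (p - 2)*(p - 4/3)*(p - 1/3)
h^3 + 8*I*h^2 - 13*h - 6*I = (h + I)^2*(h + 6*I)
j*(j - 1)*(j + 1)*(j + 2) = j^4 + 2*j^3 - j^2 - 2*j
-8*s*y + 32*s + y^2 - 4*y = (-8*s + y)*(y - 4)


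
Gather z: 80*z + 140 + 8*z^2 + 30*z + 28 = 8*z^2 + 110*z + 168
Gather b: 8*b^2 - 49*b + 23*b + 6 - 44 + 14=8*b^2 - 26*b - 24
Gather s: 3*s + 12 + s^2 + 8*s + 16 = s^2 + 11*s + 28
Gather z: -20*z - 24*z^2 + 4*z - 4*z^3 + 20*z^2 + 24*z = -4*z^3 - 4*z^2 + 8*z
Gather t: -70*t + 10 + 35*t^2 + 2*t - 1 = 35*t^2 - 68*t + 9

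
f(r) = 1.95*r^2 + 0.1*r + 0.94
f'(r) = 3.9*r + 0.1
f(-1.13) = 3.32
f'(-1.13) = -4.31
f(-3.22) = 20.84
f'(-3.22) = -12.46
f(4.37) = 38.62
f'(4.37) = 17.14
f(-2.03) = 8.77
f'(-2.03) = -7.82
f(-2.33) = 11.29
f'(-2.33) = -8.99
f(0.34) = 1.20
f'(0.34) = 1.43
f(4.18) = 35.43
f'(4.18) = 16.40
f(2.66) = 15.00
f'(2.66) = 10.47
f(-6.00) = 70.54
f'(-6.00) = -23.30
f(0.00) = 0.94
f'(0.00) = 0.10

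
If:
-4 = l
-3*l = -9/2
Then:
No Solution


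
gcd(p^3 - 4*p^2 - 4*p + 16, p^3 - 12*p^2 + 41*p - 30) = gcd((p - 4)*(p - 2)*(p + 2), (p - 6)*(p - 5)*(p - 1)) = 1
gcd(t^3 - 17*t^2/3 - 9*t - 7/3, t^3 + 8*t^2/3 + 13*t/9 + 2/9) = t + 1/3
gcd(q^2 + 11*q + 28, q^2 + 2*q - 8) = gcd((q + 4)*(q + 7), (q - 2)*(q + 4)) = q + 4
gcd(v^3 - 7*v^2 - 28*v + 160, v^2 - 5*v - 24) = v - 8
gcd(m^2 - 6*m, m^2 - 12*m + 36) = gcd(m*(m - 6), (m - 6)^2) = m - 6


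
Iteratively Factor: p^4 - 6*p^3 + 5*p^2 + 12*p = (p - 3)*(p^3 - 3*p^2 - 4*p) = p*(p - 3)*(p^2 - 3*p - 4) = p*(p - 3)*(p + 1)*(p - 4)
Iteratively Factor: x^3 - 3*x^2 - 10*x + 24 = (x - 2)*(x^2 - x - 12) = (x - 2)*(x + 3)*(x - 4)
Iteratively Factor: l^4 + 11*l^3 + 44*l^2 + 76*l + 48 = (l + 4)*(l^3 + 7*l^2 + 16*l + 12) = (l + 3)*(l + 4)*(l^2 + 4*l + 4) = (l + 2)*(l + 3)*(l + 4)*(l + 2)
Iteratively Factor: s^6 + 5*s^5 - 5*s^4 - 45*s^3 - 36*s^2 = (s + 1)*(s^5 + 4*s^4 - 9*s^3 - 36*s^2) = (s - 3)*(s + 1)*(s^4 + 7*s^3 + 12*s^2) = (s - 3)*(s + 1)*(s + 3)*(s^3 + 4*s^2) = s*(s - 3)*(s + 1)*(s + 3)*(s^2 + 4*s) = s*(s - 3)*(s + 1)*(s + 3)*(s + 4)*(s)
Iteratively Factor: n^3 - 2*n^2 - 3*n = (n + 1)*(n^2 - 3*n) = n*(n + 1)*(n - 3)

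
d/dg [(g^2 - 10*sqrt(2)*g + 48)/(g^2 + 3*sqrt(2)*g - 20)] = (13*sqrt(2)*g^2 - 136*g + 56*sqrt(2))/(g^4 + 6*sqrt(2)*g^3 - 22*g^2 - 120*sqrt(2)*g + 400)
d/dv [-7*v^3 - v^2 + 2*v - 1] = -21*v^2 - 2*v + 2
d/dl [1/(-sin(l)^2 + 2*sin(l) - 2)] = 2*(sin(l) - 1)*cos(l)/(sin(l)^2 - 2*sin(l) + 2)^2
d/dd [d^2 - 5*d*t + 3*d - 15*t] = 2*d - 5*t + 3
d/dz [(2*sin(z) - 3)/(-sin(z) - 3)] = -9*cos(z)/(sin(z) + 3)^2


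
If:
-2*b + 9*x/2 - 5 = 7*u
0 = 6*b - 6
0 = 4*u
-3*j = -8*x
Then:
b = 1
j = 112/27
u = 0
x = 14/9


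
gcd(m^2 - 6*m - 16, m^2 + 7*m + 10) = m + 2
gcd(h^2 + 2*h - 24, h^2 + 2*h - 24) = h^2 + 2*h - 24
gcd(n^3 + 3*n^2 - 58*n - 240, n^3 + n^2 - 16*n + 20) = n + 5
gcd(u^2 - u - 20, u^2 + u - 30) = u - 5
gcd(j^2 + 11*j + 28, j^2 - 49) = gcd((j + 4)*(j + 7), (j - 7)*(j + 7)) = j + 7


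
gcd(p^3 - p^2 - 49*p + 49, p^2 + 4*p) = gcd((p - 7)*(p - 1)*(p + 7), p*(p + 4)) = 1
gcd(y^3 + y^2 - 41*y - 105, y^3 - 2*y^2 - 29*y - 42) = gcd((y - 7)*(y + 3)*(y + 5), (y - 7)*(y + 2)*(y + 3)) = y^2 - 4*y - 21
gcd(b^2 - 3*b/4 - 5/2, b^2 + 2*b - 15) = 1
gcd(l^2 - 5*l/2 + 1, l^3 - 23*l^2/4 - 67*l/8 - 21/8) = 1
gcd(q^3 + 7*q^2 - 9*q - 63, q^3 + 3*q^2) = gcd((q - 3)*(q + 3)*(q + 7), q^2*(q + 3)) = q + 3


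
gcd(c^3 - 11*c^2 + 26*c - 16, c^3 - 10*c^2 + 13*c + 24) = c - 8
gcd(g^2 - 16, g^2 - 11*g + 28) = g - 4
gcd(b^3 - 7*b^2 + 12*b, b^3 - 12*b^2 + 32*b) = b^2 - 4*b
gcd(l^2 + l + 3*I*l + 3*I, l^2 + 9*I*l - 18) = l + 3*I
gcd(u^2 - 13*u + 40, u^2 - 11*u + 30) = u - 5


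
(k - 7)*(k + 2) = k^2 - 5*k - 14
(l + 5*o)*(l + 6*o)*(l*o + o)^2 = l^4*o^2 + 11*l^3*o^3 + 2*l^3*o^2 + 30*l^2*o^4 + 22*l^2*o^3 + l^2*o^2 + 60*l*o^4 + 11*l*o^3 + 30*o^4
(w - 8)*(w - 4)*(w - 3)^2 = w^4 - 18*w^3 + 113*w^2 - 300*w + 288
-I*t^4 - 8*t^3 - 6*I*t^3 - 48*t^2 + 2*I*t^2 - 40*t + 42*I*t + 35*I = (t + 5)*(t - 7*I)*(t - I)*(-I*t - I)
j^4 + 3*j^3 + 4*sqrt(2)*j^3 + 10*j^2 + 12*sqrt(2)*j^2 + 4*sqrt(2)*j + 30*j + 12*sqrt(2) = (j + 3)*(j + sqrt(2))^2*(j + 2*sqrt(2))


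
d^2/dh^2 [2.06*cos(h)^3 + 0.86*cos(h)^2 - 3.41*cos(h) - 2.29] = 1.865*cos(h) - 1.72*cos(2*h) - 4.635*cos(3*h)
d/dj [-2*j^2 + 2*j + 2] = 2 - 4*j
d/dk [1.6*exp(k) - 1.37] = 1.6*exp(k)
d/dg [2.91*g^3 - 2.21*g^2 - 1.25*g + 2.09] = 8.73*g^2 - 4.42*g - 1.25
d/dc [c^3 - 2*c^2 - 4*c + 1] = 3*c^2 - 4*c - 4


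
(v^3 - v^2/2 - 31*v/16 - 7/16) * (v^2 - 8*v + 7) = v^5 - 17*v^4/2 + 145*v^3/16 + 185*v^2/16 - 161*v/16 - 49/16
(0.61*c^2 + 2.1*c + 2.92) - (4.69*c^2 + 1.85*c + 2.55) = -4.08*c^2 + 0.25*c + 0.37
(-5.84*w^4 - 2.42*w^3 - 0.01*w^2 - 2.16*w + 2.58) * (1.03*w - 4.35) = -6.0152*w^5 + 22.9114*w^4 + 10.5167*w^3 - 2.1813*w^2 + 12.0534*w - 11.223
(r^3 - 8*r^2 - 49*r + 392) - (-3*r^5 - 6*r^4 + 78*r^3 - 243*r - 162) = 3*r^5 + 6*r^4 - 77*r^3 - 8*r^2 + 194*r + 554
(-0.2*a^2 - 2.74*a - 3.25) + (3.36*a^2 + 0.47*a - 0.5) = 3.16*a^2 - 2.27*a - 3.75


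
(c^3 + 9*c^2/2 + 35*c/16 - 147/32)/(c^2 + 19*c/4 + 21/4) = (8*c^2 + 22*c - 21)/(8*(c + 3))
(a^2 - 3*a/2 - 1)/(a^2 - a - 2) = (a + 1/2)/(a + 1)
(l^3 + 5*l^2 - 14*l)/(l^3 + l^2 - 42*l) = (l - 2)/(l - 6)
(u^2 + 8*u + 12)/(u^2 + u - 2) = (u + 6)/(u - 1)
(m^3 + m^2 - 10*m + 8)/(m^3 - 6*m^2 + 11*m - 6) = (m + 4)/(m - 3)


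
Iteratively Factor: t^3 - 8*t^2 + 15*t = (t)*(t^2 - 8*t + 15) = t*(t - 3)*(t - 5)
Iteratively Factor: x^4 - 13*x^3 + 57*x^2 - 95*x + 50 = (x - 2)*(x^3 - 11*x^2 + 35*x - 25) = (x - 5)*(x - 2)*(x^2 - 6*x + 5) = (x - 5)*(x - 2)*(x - 1)*(x - 5)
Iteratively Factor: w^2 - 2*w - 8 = (w - 4)*(w + 2)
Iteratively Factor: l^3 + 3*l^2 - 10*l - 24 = (l + 4)*(l^2 - l - 6) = (l + 2)*(l + 4)*(l - 3)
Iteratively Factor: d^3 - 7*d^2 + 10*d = (d - 5)*(d^2 - 2*d) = d*(d - 5)*(d - 2)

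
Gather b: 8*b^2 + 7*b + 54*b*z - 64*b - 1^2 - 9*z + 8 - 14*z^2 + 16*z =8*b^2 + b*(54*z - 57) - 14*z^2 + 7*z + 7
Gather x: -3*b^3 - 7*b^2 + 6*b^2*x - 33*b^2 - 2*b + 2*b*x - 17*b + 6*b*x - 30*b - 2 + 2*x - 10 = -3*b^3 - 40*b^2 - 49*b + x*(6*b^2 + 8*b + 2) - 12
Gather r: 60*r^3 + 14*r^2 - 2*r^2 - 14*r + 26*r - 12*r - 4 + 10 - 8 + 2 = 60*r^3 + 12*r^2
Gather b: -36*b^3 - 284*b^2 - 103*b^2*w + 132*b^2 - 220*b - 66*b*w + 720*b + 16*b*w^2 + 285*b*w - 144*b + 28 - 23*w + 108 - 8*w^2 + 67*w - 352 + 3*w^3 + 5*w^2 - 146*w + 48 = -36*b^3 + b^2*(-103*w - 152) + b*(16*w^2 + 219*w + 356) + 3*w^3 - 3*w^2 - 102*w - 168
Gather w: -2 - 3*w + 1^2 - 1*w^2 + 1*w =-w^2 - 2*w - 1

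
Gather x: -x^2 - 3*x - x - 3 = -x^2 - 4*x - 3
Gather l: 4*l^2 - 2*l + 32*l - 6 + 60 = 4*l^2 + 30*l + 54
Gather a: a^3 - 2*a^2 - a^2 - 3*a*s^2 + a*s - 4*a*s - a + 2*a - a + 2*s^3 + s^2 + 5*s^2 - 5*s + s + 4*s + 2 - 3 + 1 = a^3 - 3*a^2 + a*(-3*s^2 - 3*s) + 2*s^3 + 6*s^2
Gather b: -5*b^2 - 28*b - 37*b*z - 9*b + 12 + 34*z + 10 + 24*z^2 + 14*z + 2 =-5*b^2 + b*(-37*z - 37) + 24*z^2 + 48*z + 24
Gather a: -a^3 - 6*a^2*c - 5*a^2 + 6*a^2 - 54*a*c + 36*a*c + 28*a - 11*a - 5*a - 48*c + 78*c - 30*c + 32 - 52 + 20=-a^3 + a^2*(1 - 6*c) + a*(12 - 18*c)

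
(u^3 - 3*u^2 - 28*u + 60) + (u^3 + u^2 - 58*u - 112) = 2*u^3 - 2*u^2 - 86*u - 52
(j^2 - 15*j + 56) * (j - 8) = j^3 - 23*j^2 + 176*j - 448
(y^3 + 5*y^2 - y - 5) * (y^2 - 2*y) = y^5 + 3*y^4 - 11*y^3 - 3*y^2 + 10*y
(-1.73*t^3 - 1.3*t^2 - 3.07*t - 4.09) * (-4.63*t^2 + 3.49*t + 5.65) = 8.0099*t^5 - 0.0186999999999999*t^4 - 0.0974000000000022*t^3 + 0.877399999999998*t^2 - 31.6196*t - 23.1085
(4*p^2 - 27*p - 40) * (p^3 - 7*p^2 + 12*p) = 4*p^5 - 55*p^4 + 197*p^3 - 44*p^2 - 480*p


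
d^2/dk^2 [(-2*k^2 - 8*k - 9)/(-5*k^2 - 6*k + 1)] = 2*(140*k^3 + 705*k^2 + 930*k + 419)/(125*k^6 + 450*k^5 + 465*k^4 + 36*k^3 - 93*k^2 + 18*k - 1)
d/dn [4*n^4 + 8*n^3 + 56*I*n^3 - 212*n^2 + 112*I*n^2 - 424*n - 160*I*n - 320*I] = 16*n^3 + n^2*(24 + 168*I) + n*(-424 + 224*I) - 424 - 160*I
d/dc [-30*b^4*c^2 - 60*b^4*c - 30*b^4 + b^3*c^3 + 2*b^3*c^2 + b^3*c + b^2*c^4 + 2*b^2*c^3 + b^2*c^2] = b^2*(-60*b^2*c - 60*b^2 + 3*b*c^2 + 4*b*c + b + 4*c^3 + 6*c^2 + 2*c)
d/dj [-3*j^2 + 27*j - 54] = 27 - 6*j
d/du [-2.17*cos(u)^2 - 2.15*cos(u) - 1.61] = (4.34*cos(u) + 2.15)*sin(u)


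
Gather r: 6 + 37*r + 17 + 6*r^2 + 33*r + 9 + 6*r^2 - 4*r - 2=12*r^2 + 66*r + 30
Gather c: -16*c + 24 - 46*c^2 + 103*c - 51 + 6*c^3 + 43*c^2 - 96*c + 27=6*c^3 - 3*c^2 - 9*c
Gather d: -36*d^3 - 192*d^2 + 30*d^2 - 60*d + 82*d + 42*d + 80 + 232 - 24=-36*d^3 - 162*d^2 + 64*d + 288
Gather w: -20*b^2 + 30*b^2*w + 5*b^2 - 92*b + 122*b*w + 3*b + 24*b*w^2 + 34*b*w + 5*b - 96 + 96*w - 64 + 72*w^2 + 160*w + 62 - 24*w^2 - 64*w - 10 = -15*b^2 - 84*b + w^2*(24*b + 48) + w*(30*b^2 + 156*b + 192) - 108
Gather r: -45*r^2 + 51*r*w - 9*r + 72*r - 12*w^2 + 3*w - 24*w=-45*r^2 + r*(51*w + 63) - 12*w^2 - 21*w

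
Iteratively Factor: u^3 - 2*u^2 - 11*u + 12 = (u - 4)*(u^2 + 2*u - 3) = (u - 4)*(u + 3)*(u - 1)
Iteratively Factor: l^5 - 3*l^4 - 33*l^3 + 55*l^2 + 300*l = (l - 5)*(l^4 + 2*l^3 - 23*l^2 - 60*l) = (l - 5)*(l + 3)*(l^3 - l^2 - 20*l) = (l - 5)*(l + 3)*(l + 4)*(l^2 - 5*l) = l*(l - 5)*(l + 3)*(l + 4)*(l - 5)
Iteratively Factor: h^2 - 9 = (h + 3)*(h - 3)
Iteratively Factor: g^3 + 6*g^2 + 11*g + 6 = (g + 1)*(g^2 + 5*g + 6) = (g + 1)*(g + 3)*(g + 2)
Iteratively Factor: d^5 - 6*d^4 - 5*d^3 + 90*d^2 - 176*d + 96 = (d - 4)*(d^4 - 2*d^3 - 13*d^2 + 38*d - 24) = (d - 4)*(d - 2)*(d^3 - 13*d + 12) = (d - 4)*(d - 3)*(d - 2)*(d^2 + 3*d - 4) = (d - 4)*(d - 3)*(d - 2)*(d + 4)*(d - 1)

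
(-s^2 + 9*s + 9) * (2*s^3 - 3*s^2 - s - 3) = -2*s^5 + 21*s^4 - 8*s^3 - 33*s^2 - 36*s - 27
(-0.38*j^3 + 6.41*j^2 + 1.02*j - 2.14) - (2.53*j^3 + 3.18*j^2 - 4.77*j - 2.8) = -2.91*j^3 + 3.23*j^2 + 5.79*j + 0.66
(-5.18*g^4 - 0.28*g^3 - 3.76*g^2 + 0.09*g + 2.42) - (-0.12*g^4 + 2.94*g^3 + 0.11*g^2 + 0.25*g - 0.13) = -5.06*g^4 - 3.22*g^3 - 3.87*g^2 - 0.16*g + 2.55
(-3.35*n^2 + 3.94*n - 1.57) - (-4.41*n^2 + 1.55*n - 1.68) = 1.06*n^2 + 2.39*n + 0.11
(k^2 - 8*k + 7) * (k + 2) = k^3 - 6*k^2 - 9*k + 14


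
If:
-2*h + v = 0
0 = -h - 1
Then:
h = -1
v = -2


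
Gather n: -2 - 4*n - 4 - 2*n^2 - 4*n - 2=-2*n^2 - 8*n - 8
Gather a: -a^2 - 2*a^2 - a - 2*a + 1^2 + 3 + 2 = -3*a^2 - 3*a + 6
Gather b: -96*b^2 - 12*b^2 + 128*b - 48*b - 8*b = -108*b^2 + 72*b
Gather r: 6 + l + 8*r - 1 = l + 8*r + 5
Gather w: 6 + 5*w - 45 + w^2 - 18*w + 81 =w^2 - 13*w + 42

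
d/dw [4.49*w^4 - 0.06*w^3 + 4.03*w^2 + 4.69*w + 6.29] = 17.96*w^3 - 0.18*w^2 + 8.06*w + 4.69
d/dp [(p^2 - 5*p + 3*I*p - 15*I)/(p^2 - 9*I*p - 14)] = (p^2*(5 - 12*I) + p*(-28 + 30*I) + 205 - 42*I)/(p^4 - 18*I*p^3 - 109*p^2 + 252*I*p + 196)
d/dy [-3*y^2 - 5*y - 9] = -6*y - 5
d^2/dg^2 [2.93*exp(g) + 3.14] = 2.93*exp(g)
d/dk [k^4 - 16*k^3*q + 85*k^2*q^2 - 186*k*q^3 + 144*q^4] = 4*k^3 - 48*k^2*q + 170*k*q^2 - 186*q^3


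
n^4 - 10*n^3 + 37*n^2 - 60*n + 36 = (n - 3)^2*(n - 2)^2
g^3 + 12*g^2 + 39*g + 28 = (g + 1)*(g + 4)*(g + 7)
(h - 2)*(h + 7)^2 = h^3 + 12*h^2 + 21*h - 98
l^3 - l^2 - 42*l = l*(l - 7)*(l + 6)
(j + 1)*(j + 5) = j^2 + 6*j + 5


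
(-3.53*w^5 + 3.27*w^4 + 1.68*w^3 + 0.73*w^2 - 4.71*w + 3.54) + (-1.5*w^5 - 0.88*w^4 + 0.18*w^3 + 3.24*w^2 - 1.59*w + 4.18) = -5.03*w^5 + 2.39*w^4 + 1.86*w^3 + 3.97*w^2 - 6.3*w + 7.72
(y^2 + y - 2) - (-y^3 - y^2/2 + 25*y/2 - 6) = y^3 + 3*y^2/2 - 23*y/2 + 4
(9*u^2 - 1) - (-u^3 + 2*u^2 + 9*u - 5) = u^3 + 7*u^2 - 9*u + 4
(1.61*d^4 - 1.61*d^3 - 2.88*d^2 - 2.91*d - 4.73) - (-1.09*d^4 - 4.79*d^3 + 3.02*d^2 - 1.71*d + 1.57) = 2.7*d^4 + 3.18*d^3 - 5.9*d^2 - 1.2*d - 6.3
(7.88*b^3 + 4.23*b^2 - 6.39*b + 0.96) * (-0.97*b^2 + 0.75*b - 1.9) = -7.6436*b^5 + 1.8069*b^4 - 5.6012*b^3 - 13.7607*b^2 + 12.861*b - 1.824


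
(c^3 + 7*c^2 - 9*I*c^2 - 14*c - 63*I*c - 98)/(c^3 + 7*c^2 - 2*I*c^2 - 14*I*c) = (c - 7*I)/c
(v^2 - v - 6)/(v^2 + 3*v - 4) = (v^2 - v - 6)/(v^2 + 3*v - 4)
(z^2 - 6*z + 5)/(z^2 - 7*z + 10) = (z - 1)/(z - 2)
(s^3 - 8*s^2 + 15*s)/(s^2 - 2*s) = (s^2 - 8*s + 15)/(s - 2)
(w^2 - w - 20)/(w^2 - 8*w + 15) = (w + 4)/(w - 3)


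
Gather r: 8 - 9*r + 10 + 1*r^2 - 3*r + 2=r^2 - 12*r + 20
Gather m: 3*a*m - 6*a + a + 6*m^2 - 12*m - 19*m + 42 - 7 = -5*a + 6*m^2 + m*(3*a - 31) + 35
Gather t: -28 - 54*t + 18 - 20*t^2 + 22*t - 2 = -20*t^2 - 32*t - 12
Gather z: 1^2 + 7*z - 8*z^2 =-8*z^2 + 7*z + 1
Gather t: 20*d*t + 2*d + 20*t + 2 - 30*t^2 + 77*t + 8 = 2*d - 30*t^2 + t*(20*d + 97) + 10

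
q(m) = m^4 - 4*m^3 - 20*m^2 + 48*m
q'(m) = 4*m^3 - 12*m^2 - 40*m + 48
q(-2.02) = -128.95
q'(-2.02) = 46.87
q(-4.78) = 272.50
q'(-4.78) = -471.84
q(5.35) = -108.92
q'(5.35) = 103.05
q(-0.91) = -56.54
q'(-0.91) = 71.45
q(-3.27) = -116.62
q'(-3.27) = -89.38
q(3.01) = -63.72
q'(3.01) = -72.04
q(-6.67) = 1956.29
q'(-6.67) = -1406.03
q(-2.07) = -131.22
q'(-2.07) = 43.90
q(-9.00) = 7425.00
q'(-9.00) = -3480.00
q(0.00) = 0.00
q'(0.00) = 48.00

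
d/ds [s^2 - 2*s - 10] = 2*s - 2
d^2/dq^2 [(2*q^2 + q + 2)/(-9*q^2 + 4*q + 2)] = 2*(-153*q^3 - 594*q^2 + 162*q - 68)/(729*q^6 - 972*q^5 - 54*q^4 + 368*q^3 + 12*q^2 - 48*q - 8)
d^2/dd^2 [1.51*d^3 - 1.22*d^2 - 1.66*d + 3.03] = 9.06*d - 2.44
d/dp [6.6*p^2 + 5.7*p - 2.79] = 13.2*p + 5.7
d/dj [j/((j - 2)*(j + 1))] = (-j^2 - 2)/(j^4 - 2*j^3 - 3*j^2 + 4*j + 4)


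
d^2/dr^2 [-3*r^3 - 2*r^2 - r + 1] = -18*r - 4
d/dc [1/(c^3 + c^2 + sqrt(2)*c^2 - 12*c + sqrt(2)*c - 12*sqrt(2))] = (-3*c^2 - 2*sqrt(2)*c - 2*c - sqrt(2) + 12)/(c^3 + c^2 + sqrt(2)*c^2 - 12*c + sqrt(2)*c - 12*sqrt(2))^2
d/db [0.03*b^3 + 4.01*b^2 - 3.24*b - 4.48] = 0.09*b^2 + 8.02*b - 3.24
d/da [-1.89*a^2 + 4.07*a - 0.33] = 4.07 - 3.78*a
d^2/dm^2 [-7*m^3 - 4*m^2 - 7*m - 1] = -42*m - 8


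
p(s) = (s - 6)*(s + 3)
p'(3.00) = 3.00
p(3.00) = -18.00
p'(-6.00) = -15.00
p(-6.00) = 36.00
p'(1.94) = 0.88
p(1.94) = -20.06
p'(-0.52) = -4.04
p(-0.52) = -16.17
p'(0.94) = -1.12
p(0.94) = -19.94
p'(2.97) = 2.94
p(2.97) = -18.09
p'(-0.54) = -4.08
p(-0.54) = -16.09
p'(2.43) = 1.86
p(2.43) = -19.39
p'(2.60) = 2.20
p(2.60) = -19.04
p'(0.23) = -2.54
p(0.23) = -18.64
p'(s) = 2*s - 3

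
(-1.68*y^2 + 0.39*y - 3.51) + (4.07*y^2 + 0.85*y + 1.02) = 2.39*y^2 + 1.24*y - 2.49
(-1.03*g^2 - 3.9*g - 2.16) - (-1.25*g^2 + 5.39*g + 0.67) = 0.22*g^2 - 9.29*g - 2.83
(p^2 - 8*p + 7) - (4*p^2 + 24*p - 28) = -3*p^2 - 32*p + 35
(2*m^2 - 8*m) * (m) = 2*m^3 - 8*m^2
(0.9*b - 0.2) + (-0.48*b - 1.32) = 0.42*b - 1.52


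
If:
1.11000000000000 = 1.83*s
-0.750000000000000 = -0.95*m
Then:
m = 0.79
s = 0.61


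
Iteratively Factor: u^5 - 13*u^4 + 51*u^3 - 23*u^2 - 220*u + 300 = (u - 3)*(u^4 - 10*u^3 + 21*u^2 + 40*u - 100) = (u - 3)*(u - 2)*(u^3 - 8*u^2 + 5*u + 50) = (u - 5)*(u - 3)*(u - 2)*(u^2 - 3*u - 10) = (u - 5)*(u - 3)*(u - 2)*(u + 2)*(u - 5)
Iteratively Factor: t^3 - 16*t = (t)*(t^2 - 16) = t*(t + 4)*(t - 4)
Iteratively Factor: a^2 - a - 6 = (a - 3)*(a + 2)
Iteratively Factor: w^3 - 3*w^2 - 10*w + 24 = (w - 2)*(w^2 - w - 12) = (w - 4)*(w - 2)*(w + 3)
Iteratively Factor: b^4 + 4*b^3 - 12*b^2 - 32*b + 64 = (b - 2)*(b^3 + 6*b^2 - 32) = (b - 2)*(b + 4)*(b^2 + 2*b - 8) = (b - 2)^2*(b + 4)*(b + 4)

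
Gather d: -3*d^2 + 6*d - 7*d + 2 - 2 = -3*d^2 - d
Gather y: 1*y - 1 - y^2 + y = -y^2 + 2*y - 1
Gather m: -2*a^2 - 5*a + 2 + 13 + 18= -2*a^2 - 5*a + 33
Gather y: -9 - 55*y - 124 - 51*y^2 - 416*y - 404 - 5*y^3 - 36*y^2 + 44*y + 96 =-5*y^3 - 87*y^2 - 427*y - 441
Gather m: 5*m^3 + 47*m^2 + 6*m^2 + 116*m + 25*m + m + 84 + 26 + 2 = 5*m^3 + 53*m^2 + 142*m + 112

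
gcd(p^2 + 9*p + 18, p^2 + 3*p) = p + 3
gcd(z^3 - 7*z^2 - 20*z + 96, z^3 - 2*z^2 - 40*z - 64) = z^2 - 4*z - 32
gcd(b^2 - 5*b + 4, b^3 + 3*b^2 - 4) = b - 1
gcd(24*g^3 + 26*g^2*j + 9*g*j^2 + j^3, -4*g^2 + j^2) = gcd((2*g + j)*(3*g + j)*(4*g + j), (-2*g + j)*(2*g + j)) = 2*g + j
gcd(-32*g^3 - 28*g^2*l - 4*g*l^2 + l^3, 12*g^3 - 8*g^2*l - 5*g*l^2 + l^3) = 2*g + l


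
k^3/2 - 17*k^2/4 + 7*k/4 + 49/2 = (k/2 + 1)*(k - 7)*(k - 7/2)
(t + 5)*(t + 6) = t^2 + 11*t + 30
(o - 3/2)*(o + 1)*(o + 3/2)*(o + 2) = o^4 + 3*o^3 - o^2/4 - 27*o/4 - 9/2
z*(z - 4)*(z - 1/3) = z^3 - 13*z^2/3 + 4*z/3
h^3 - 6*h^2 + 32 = (h - 4)^2*(h + 2)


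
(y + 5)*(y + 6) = y^2 + 11*y + 30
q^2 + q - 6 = (q - 2)*(q + 3)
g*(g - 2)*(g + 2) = g^3 - 4*g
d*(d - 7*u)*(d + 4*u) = d^3 - 3*d^2*u - 28*d*u^2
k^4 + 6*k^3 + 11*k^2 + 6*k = k*(k + 1)*(k + 2)*(k + 3)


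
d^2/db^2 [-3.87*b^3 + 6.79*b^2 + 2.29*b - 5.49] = 13.58 - 23.22*b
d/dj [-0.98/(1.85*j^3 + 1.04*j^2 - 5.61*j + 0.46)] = (5.439*j^2 + 2.0384*j - 5.4978)/(1.85*j^3 + 1.04*j^2 - 5.61*j + 0.46)^2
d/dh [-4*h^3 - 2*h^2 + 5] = 4*h*(-3*h - 1)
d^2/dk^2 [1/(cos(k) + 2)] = (sin(k)^2 + 2*cos(k) + 1)/(cos(k) + 2)^3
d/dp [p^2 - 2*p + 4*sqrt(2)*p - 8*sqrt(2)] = 2*p - 2 + 4*sqrt(2)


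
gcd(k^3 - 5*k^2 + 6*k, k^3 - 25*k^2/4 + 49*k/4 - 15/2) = k^2 - 5*k + 6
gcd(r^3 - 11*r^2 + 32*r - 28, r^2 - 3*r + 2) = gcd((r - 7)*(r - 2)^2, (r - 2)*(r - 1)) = r - 2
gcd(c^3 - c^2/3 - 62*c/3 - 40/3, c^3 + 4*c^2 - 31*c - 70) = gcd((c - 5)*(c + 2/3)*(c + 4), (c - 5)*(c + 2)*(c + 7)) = c - 5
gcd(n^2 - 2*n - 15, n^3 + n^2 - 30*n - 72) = n + 3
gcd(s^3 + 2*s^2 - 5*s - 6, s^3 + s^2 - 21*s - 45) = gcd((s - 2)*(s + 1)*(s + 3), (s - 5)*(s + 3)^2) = s + 3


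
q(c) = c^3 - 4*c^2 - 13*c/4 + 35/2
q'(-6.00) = 152.75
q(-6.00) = -323.00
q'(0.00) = -3.25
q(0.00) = 17.50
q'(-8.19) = 263.50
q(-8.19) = -773.54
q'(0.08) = -3.87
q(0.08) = 17.21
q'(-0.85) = 5.72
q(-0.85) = 16.76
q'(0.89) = -7.99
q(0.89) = 12.14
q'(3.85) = 10.42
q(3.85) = 2.76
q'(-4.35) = 88.32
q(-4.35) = -126.37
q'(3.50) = 5.50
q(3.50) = 0.00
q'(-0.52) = 1.72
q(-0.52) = 17.97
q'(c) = 3*c^2 - 8*c - 13/4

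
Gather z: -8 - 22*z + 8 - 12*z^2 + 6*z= -12*z^2 - 16*z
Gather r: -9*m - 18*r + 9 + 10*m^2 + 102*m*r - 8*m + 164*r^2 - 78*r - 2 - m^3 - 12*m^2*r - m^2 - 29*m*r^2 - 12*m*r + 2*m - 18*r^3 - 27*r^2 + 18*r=-m^3 + 9*m^2 - 15*m - 18*r^3 + r^2*(137 - 29*m) + r*(-12*m^2 + 90*m - 78) + 7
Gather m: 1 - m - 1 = -m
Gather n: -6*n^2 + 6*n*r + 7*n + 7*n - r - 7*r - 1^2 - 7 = -6*n^2 + n*(6*r + 14) - 8*r - 8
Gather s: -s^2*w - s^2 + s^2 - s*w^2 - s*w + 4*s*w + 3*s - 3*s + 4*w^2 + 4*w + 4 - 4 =-s^2*w + s*(-w^2 + 3*w) + 4*w^2 + 4*w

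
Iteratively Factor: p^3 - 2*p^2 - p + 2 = (p - 1)*(p^2 - p - 2) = (p - 1)*(p + 1)*(p - 2)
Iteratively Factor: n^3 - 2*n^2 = (n)*(n^2 - 2*n) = n*(n - 2)*(n)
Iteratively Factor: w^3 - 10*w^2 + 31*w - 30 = (w - 5)*(w^2 - 5*w + 6) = (w - 5)*(w - 2)*(w - 3)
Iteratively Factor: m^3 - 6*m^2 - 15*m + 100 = (m + 4)*(m^2 - 10*m + 25) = (m - 5)*(m + 4)*(m - 5)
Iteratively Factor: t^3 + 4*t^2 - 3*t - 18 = (t + 3)*(t^2 + t - 6) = (t + 3)^2*(t - 2)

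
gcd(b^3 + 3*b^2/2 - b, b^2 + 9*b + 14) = b + 2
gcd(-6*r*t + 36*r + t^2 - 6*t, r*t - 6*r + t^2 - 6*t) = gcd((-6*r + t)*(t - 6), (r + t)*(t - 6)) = t - 6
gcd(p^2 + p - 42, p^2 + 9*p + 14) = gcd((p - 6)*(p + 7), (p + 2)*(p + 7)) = p + 7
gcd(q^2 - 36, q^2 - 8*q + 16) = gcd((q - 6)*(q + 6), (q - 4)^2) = 1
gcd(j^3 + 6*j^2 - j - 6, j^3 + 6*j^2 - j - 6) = j^3 + 6*j^2 - j - 6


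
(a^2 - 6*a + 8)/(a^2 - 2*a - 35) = (-a^2 + 6*a - 8)/(-a^2 + 2*a + 35)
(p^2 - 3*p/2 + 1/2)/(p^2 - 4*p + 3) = (p - 1/2)/(p - 3)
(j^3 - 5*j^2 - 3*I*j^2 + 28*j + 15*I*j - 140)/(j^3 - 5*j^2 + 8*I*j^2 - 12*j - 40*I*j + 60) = (j^2 - 3*I*j + 28)/(j^2 + 8*I*j - 12)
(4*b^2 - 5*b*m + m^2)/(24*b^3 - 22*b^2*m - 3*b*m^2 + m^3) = (4*b - m)/(24*b^2 + 2*b*m - m^2)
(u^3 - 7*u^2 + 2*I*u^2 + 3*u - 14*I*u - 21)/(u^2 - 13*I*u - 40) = (u^3 + u^2*(-7 + 2*I) + u*(3 - 14*I) - 21)/(u^2 - 13*I*u - 40)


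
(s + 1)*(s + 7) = s^2 + 8*s + 7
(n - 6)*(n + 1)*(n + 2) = n^3 - 3*n^2 - 16*n - 12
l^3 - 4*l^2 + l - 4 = (l - 4)*(l - I)*(l + I)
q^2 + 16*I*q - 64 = (q + 8*I)^2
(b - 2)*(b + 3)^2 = b^3 + 4*b^2 - 3*b - 18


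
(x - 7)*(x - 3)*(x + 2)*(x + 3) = x^4 - 5*x^3 - 23*x^2 + 45*x + 126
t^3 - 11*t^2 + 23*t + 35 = (t - 7)*(t - 5)*(t + 1)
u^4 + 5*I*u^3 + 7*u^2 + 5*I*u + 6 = (u - I)^2*(u + I)*(u + 6*I)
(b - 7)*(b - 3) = b^2 - 10*b + 21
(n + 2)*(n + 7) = n^2 + 9*n + 14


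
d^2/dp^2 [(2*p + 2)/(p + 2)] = -4/(p + 2)^3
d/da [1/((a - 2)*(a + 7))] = (-2*a - 5)/(a^4 + 10*a^3 - 3*a^2 - 140*a + 196)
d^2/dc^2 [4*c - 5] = 0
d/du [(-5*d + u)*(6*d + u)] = d + 2*u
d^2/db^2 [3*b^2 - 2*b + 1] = 6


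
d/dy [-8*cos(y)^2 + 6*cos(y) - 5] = 2*(8*cos(y) - 3)*sin(y)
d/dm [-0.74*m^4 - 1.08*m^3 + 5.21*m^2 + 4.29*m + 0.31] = -2.96*m^3 - 3.24*m^2 + 10.42*m + 4.29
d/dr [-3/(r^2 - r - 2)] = 3*(2*r - 1)/(-r^2 + r + 2)^2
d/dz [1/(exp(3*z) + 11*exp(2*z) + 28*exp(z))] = (-3*exp(2*z) - 22*exp(z) - 28)*exp(-z)/(exp(2*z) + 11*exp(z) + 28)^2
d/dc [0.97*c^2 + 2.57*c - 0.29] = 1.94*c + 2.57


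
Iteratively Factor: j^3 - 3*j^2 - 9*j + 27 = (j - 3)*(j^2 - 9) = (j - 3)*(j + 3)*(j - 3)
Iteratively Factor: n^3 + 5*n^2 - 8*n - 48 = (n + 4)*(n^2 + n - 12) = (n - 3)*(n + 4)*(n + 4)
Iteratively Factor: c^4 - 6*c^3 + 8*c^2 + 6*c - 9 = (c - 3)*(c^3 - 3*c^2 - c + 3) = (c - 3)^2*(c^2 - 1) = (c - 3)^2*(c - 1)*(c + 1)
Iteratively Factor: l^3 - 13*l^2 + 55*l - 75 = (l - 3)*(l^2 - 10*l + 25) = (l - 5)*(l - 3)*(l - 5)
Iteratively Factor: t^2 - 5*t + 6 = (t - 2)*(t - 3)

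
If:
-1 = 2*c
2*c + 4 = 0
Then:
No Solution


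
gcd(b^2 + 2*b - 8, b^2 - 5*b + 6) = b - 2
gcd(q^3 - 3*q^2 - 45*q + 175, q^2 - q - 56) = q + 7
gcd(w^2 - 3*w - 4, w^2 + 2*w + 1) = w + 1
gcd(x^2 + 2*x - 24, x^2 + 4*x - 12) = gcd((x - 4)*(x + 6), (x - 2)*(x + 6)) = x + 6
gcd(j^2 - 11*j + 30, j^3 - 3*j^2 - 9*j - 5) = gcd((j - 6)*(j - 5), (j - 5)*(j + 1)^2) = j - 5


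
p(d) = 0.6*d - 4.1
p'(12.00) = 0.60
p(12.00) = 3.10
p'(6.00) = 0.60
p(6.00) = -0.50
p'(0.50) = 0.60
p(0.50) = -3.80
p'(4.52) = 0.60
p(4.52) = -1.39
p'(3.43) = 0.60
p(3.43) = -2.04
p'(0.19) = 0.60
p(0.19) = -3.99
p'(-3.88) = 0.60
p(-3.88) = -6.43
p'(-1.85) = 0.60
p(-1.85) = -5.21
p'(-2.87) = 0.60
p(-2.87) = -5.82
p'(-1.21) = 0.60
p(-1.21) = -4.83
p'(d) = 0.600000000000000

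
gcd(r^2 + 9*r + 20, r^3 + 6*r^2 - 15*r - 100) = r + 5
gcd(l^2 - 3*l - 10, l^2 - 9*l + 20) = l - 5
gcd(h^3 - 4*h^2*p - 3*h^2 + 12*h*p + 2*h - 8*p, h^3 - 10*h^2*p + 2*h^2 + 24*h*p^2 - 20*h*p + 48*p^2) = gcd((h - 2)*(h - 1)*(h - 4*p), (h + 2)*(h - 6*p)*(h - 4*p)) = -h + 4*p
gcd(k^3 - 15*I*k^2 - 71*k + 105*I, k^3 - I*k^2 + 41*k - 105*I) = k^2 - 8*I*k - 15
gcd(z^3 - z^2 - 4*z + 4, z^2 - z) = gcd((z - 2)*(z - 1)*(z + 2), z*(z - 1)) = z - 1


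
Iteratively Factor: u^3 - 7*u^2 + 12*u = (u)*(u^2 - 7*u + 12) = u*(u - 3)*(u - 4)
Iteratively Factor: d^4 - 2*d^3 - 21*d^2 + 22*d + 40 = (d - 5)*(d^3 + 3*d^2 - 6*d - 8) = (d - 5)*(d + 1)*(d^2 + 2*d - 8) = (d - 5)*(d + 1)*(d + 4)*(d - 2)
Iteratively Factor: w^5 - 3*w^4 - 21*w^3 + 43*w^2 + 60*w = (w)*(w^4 - 3*w^3 - 21*w^2 + 43*w + 60) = w*(w + 4)*(w^3 - 7*w^2 + 7*w + 15) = w*(w - 5)*(w + 4)*(w^2 - 2*w - 3) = w*(w - 5)*(w + 1)*(w + 4)*(w - 3)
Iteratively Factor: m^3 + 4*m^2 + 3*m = (m + 3)*(m^2 + m) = m*(m + 3)*(m + 1)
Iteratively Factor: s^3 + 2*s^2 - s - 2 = (s - 1)*(s^2 + 3*s + 2) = (s - 1)*(s + 1)*(s + 2)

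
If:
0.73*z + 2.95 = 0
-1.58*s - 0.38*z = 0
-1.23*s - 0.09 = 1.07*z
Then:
No Solution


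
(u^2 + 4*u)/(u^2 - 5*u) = (u + 4)/(u - 5)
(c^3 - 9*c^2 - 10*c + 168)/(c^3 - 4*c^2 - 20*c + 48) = (c - 7)/(c - 2)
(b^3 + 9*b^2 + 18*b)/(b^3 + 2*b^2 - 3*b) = (b + 6)/(b - 1)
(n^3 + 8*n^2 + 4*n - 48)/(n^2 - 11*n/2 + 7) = 2*(n^2 + 10*n + 24)/(2*n - 7)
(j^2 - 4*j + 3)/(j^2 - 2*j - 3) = (j - 1)/(j + 1)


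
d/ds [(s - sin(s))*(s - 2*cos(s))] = (s - sin(s))*(2*sin(s) + 1) - (s - 2*cos(s))*(cos(s) - 1)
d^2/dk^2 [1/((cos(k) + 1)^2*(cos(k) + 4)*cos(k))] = 2*(-122*(1 - cos(k)^2)^2/cos(k)^3 + 10*sin(k)^6/cos(k)^3 + 2*cos(k)^3 - 53*cos(k)^2 + 76*tan(k)^2 + 108 - 75/cos(k) + 128/cos(k)^3)/((cos(k) + 1)^4*(cos(k) + 4)^3)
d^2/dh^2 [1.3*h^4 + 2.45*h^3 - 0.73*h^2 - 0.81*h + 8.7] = 15.6*h^2 + 14.7*h - 1.46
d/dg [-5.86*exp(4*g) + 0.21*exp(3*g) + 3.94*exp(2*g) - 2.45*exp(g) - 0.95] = (-23.44*exp(3*g) + 0.63*exp(2*g) + 7.88*exp(g) - 2.45)*exp(g)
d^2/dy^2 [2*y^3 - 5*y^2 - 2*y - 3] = 12*y - 10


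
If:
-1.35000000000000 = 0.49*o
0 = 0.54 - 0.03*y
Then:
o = -2.76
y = 18.00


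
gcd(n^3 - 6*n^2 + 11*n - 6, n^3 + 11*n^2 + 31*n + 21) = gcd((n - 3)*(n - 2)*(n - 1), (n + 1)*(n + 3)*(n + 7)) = 1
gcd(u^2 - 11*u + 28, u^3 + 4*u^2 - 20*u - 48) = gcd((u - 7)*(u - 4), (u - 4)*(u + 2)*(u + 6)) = u - 4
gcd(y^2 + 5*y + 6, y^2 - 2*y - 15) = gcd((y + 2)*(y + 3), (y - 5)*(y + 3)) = y + 3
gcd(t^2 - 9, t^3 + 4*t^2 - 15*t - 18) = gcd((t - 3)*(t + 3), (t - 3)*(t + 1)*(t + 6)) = t - 3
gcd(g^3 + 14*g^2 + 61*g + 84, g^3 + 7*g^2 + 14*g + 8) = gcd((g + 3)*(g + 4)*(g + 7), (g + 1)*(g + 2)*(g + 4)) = g + 4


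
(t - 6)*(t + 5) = t^2 - t - 30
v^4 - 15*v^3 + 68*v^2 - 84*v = v*(v - 7)*(v - 6)*(v - 2)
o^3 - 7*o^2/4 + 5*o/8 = o*(o - 5/4)*(o - 1/2)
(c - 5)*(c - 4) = c^2 - 9*c + 20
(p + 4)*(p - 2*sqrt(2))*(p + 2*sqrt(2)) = p^3 + 4*p^2 - 8*p - 32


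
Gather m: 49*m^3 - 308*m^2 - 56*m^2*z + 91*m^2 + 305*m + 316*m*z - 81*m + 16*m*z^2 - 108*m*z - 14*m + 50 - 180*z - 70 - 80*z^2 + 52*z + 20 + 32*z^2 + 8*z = 49*m^3 + m^2*(-56*z - 217) + m*(16*z^2 + 208*z + 210) - 48*z^2 - 120*z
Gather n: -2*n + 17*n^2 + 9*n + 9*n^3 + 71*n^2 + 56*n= 9*n^3 + 88*n^2 + 63*n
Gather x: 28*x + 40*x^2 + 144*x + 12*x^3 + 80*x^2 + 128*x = 12*x^3 + 120*x^2 + 300*x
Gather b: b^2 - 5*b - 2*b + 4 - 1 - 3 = b^2 - 7*b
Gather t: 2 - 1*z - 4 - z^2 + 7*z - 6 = -z^2 + 6*z - 8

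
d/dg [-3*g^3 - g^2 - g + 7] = -9*g^2 - 2*g - 1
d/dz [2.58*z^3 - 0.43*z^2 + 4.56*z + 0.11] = 7.74*z^2 - 0.86*z + 4.56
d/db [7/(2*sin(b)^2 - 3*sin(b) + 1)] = 7*(3 - 4*sin(b))*cos(b)/(2*sin(b)^2 - 3*sin(b) + 1)^2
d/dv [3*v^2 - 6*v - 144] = 6*v - 6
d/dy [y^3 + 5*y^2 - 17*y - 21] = 3*y^2 + 10*y - 17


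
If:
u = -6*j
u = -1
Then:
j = 1/6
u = -1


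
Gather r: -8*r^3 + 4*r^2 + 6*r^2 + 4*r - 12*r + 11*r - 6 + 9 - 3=-8*r^3 + 10*r^2 + 3*r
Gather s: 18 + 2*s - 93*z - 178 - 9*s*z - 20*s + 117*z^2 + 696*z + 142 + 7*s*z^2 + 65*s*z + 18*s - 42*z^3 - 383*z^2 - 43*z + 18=s*(7*z^2 + 56*z) - 42*z^3 - 266*z^2 + 560*z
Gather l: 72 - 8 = 64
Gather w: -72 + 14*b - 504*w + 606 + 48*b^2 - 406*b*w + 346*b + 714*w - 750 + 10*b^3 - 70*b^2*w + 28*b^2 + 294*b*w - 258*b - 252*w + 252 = 10*b^3 + 76*b^2 + 102*b + w*(-70*b^2 - 112*b - 42) + 36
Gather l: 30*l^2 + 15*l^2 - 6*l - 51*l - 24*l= 45*l^2 - 81*l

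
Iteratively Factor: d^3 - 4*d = (d - 2)*(d^2 + 2*d) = (d - 2)*(d + 2)*(d)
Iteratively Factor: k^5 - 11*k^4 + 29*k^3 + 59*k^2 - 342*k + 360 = (k - 5)*(k^4 - 6*k^3 - k^2 + 54*k - 72) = (k - 5)*(k - 2)*(k^3 - 4*k^2 - 9*k + 36) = (k - 5)*(k - 2)*(k + 3)*(k^2 - 7*k + 12) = (k - 5)*(k - 4)*(k - 2)*(k + 3)*(k - 3)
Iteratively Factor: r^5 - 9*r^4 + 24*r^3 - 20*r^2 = (r - 5)*(r^4 - 4*r^3 + 4*r^2) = (r - 5)*(r - 2)*(r^3 - 2*r^2) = (r - 5)*(r - 2)^2*(r^2) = r*(r - 5)*(r - 2)^2*(r)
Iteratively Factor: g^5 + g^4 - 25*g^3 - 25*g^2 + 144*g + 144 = (g + 4)*(g^4 - 3*g^3 - 13*g^2 + 27*g + 36) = (g + 3)*(g + 4)*(g^3 - 6*g^2 + 5*g + 12) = (g - 3)*(g + 3)*(g + 4)*(g^2 - 3*g - 4) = (g - 3)*(g + 1)*(g + 3)*(g + 4)*(g - 4)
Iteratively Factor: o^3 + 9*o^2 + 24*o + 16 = (o + 4)*(o^2 + 5*o + 4) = (o + 1)*(o + 4)*(o + 4)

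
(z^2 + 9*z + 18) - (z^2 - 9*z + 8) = 18*z + 10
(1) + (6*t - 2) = 6*t - 1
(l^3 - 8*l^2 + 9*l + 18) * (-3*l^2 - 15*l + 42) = -3*l^5 + 9*l^4 + 135*l^3 - 525*l^2 + 108*l + 756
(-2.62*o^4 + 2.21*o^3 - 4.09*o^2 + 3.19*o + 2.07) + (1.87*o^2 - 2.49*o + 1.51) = -2.62*o^4 + 2.21*o^3 - 2.22*o^2 + 0.7*o + 3.58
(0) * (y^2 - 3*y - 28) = 0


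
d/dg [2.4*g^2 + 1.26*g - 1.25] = 4.8*g + 1.26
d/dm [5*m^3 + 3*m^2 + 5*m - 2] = 15*m^2 + 6*m + 5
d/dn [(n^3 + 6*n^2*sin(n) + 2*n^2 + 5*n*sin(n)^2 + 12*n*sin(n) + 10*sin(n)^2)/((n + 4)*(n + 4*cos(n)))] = ((n + 4)*(n + 4*cos(n))*(12*n^2*cos(n) + 6*n^2 + 10*n*sin(2*n) + 24*sqrt(2)*n*sin(n + pi/4) + 8*n + 24*sin(n) + 20*sin(2*n) - 5*cos(2*n) + 5)/2 + (n + 4)*(4*sin(n) - 1)*(n^3 + 6*n^2*sin(n) + 2*n^2 + 5*n*sin(n)^2 + 12*n*sin(n) + 10*sin(n)^2) - (n + 4*cos(n))*(n^3 + 6*n^2*sin(n) + 2*n^2 + 5*n*sin(n)^2 + 12*n*sin(n) + 10*sin(n)^2))/((n + 4)^2*(n + 4*cos(n))^2)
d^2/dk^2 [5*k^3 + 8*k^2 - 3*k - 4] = 30*k + 16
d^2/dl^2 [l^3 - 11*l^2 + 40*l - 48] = 6*l - 22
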